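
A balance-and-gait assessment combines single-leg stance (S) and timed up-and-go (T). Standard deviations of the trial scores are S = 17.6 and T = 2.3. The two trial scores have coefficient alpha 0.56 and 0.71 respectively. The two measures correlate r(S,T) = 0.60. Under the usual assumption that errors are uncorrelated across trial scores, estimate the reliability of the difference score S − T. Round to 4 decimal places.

0.4828

Var(S−T) = 17.6² + 2.3² − 2·17.6·2.3·0.60 = 315.05 − 48.576 = 266.474.
Under uncorrelated errors the observed covariances equal the true-score covariances, so only the own-variance terms attenuate.
True-score variance = [17.6²·0.56 + 2.3²·0.71] − 48.576 = 177.222 − 48.576 = 128.646.
Reliability = 128.646 / 266.474 = 0.4828.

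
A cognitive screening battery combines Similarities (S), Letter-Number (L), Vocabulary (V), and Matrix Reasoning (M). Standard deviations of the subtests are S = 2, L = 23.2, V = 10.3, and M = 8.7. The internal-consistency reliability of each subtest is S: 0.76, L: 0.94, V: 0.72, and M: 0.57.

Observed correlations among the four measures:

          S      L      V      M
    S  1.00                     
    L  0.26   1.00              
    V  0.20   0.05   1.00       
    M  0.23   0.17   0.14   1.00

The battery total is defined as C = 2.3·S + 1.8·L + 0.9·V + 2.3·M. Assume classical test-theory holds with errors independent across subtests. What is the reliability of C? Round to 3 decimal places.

Var(C) = 2.3²·2² + 1.8²·23.2² + 0.9²·10.3² + 2.3²·8.7² + 2·[4.14·2·23.2·0.26 + 2.07·2·10.3·0.20 + 5.29·2·8.7·0.23 + 1.62·23.2·10.3·0.05 + 4.14·23.2·8.7·0.17 + 2.07·10.3·8.7·0.14] = 2251.39 + 534.047 = 2785.44.
Under uncorrelated errors the observed covariances equal the true-score covariances, so only the own-variance terms attenuate.
True-score variance = [2.3²·2²·0.76 + 1.8²·23.2²·0.94 + 0.9²·10.3²·0.72 + 2.3²·8.7²·0.57] + 534.047 = 1945.45 + 534.047 = 2479.49.
Reliability = 2479.49 / 2785.44 = 0.890.

0.890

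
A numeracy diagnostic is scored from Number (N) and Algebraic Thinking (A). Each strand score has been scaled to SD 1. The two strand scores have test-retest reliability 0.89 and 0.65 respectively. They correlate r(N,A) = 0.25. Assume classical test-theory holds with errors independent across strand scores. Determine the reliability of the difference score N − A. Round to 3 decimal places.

0.693

Var(N−A) = 1 + 1 − 2·0.25 = 2 − 0.5 = 1.5.
Because errors are independent across components, Cov(Tᵢ,Tⱼ) = Cov(Xᵢ,Xⱼ); the off-diagonal part of the true-score variance is the same as above.
True-score variance = [0.89 + 0.65] − 0.5 = 1.54 − 0.5 = 1.04.
Reliability = 1.04 / 1.5 = 0.693.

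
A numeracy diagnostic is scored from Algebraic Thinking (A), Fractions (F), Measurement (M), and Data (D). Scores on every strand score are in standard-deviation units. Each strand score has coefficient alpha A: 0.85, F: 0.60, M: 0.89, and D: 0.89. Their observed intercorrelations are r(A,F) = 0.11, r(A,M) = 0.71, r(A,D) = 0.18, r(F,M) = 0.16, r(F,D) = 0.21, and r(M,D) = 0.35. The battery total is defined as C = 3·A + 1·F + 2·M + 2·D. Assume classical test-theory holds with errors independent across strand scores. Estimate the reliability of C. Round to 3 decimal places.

0.922

Var(C) = 3² + 1 + 2² + 2² + 2·[3·0.11 + 6·0.71 + 6·0.18 + 2·0.16 + 2·0.21 + 4·0.35] = 18 + 15.62 = 33.62.
With uncorrelated errors the cross-covariances are all true-score covariance, so they carry over unchanged; only the diagonal terms shrink to ρᵢσᵢ².
True-score variance = [3²·0.85 + 0.60 + 2²·0.89 + 2²·0.89] + 15.62 = 15.37 + 15.62 = 30.99.
Reliability = 30.99 / 33.62 = 0.922.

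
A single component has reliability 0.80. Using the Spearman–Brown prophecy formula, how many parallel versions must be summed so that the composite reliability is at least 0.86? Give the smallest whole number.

k ≥ ρ*(1−ρ₁)/(ρ₁(1−ρ*)) = 0.86·0.20 / (0.80·0.14) = 1.536.
Smallest integer k = 2.

2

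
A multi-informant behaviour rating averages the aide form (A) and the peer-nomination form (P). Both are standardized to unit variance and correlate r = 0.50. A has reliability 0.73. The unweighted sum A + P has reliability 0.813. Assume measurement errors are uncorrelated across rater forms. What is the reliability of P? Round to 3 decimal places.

Var(A+P) = 2 + 2·0.50 = 3.000.
True-score variance = ρ_A + ρ_P + 2·0.50, so 0.813 = (0.73 + ρ_P + 1.00) / 3.000.
ρ_P = 0.813·3.000 − 0.73 − 1.00 = 0.709.

0.709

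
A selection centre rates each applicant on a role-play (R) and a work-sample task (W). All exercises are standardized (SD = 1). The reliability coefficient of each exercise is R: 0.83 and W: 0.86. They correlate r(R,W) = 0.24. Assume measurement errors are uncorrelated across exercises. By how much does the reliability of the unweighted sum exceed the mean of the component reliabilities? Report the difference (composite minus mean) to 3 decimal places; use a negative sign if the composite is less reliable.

0.030

Var(sum) = 2 + 0.48 = 2.48; true-score variance = 1.69 + 0.48 = 2.17; composite reliability = 0.8750.
Mean component reliability = 0.8450.
Difference = 0.8750 − 0.8450 = 0.030.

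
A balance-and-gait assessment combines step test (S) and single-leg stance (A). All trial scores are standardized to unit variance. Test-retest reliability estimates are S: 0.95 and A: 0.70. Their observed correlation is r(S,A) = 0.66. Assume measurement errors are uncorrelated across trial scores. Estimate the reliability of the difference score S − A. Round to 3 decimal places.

0.485

Var(S−A) = 1 + 1 − 2·0.66 = 2 − 1.32 = 0.68.
Under uncorrelated errors the observed covariances equal the true-score covariances, so only the own-variance terms attenuate.
True-score variance = [0.95 + 0.70] − 1.32 = 1.65 − 1.32 = 0.33.
Reliability = 0.33 / 0.68 = 0.485.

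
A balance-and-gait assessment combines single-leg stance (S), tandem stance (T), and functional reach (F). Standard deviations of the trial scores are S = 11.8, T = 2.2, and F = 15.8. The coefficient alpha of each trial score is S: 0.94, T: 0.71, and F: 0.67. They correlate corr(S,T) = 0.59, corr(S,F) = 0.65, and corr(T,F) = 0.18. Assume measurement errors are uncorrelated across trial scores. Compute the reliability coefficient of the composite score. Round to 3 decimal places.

Var(S+T+F) = 11.8² + 2.2² + 15.8² + 2·[11.8·2.2·0.59 + 11.8·15.8·0.65 + 2.2·15.8·0.18] = 393.72 + 285.518 = 679.238.
Because errors are independent across components, Cov(Tᵢ,Tⱼ) = Cov(Xᵢ,Xⱼ); the off-diagonal part of the true-score variance is the same as above.
True-score variance = [11.8²·0.94 + 2.2²·0.71 + 15.8²·0.67] + 285.518 = 301.581 + 285.518 = 587.099.
Reliability = 587.099 / 679.238 = 0.864.

0.864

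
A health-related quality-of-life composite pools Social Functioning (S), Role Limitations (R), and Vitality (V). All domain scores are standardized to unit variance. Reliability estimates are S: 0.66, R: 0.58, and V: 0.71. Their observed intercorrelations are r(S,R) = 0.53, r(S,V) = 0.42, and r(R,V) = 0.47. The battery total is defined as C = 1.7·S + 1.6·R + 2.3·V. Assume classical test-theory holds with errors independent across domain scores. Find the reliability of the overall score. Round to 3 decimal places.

0.824

Var(C) = 1.7² + 1.6² + 2.3² + 2·[2.72·0.53 + 3.91·0.42 + 3.68·0.47] = 10.74 + 9.6268 = 20.3668.
Because errors are independent across components, Cov(Tᵢ,Tⱼ) = Cov(Xᵢ,Xⱼ); the off-diagonal part of the true-score variance is the same as above.
True-score variance = [1.7²·0.66 + 1.6²·0.58 + 2.3²·0.71] + 9.6268 = 7.1481 + 9.6268 = 16.7749.
Reliability = 16.7749 / 20.3668 = 0.824.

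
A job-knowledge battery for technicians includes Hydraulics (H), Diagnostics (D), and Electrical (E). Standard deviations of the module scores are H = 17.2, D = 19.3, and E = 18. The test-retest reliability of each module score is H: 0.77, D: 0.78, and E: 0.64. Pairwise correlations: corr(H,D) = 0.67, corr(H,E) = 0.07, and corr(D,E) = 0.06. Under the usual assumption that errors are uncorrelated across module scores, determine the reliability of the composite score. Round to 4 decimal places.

0.8248

Var(H+D+E) = 17.2² + 19.3² + 18² + 2·[17.2·19.3·0.67 + 17.2·18·0.07 + 19.3·18·0.06] = 992.33 + 529.858 = 1522.19.
With uncorrelated errors the cross-covariances are all true-score covariance, so they carry over unchanged; only the diagonal terms shrink to ρᵢσᵢ².
True-score variance = [17.2²·0.77 + 19.3²·0.78 + 18²·0.64] + 529.858 = 725.699 + 529.858 = 1255.56.
Reliability = 1255.56 / 1522.19 = 0.8248.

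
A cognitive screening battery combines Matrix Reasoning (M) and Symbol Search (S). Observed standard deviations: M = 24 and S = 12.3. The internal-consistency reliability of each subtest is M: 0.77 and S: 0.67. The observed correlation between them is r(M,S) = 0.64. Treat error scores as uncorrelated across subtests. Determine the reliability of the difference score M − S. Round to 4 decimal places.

0.4780

Var(M−S) = 24² + 12.3² − 2·24·12.3·0.64 = 727.29 − 377.856 = 349.434.
With uncorrelated errors the cross-covariances are all true-score covariance, so they carry over unchanged; only the diagonal terms shrink to ρᵢσᵢ².
True-score variance = [24²·0.77 + 12.3²·0.67] − 377.856 = 544.884 − 377.856 = 167.028.
Reliability = 167.028 / 349.434 = 0.4780.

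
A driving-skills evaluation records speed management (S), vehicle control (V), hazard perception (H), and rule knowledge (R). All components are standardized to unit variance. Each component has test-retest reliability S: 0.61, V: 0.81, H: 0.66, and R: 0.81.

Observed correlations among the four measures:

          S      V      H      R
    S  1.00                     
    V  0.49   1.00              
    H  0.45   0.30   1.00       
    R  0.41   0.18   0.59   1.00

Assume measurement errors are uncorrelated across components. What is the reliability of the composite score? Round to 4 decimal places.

Var(S+V+H+R) = 4 + 2·[0.49 + 0.45 + 0.41 + 0.30 + 0.18 + 0.59] = 4 + 4.84 = 8.84.
With uncorrelated errors the cross-covariances are all true-score covariance, so they carry over unchanged; only the diagonal terms shrink to ρᵢσᵢ².
True-score variance = [0.61 + 0.81 + 0.66 + 0.81] + 4.84 = 2.89 + 4.84 = 7.73.
Reliability = 7.73 / 8.84 = 0.8744.

0.8744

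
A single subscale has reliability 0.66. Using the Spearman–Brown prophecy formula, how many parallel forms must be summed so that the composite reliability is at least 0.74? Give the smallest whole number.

k ≥ ρ*(1−ρ₁)/(ρ₁(1−ρ*)) = 0.74·0.34 / (0.66·0.26) = 1.466.
Smallest integer k = 2.

2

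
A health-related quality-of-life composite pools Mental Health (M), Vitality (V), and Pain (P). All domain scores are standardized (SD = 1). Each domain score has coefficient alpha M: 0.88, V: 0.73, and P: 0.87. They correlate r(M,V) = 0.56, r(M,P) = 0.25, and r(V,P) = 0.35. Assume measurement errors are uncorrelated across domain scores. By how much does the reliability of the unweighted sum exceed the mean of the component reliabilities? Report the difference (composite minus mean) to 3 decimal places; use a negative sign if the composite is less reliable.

Var(sum) = 3 + 2.32 = 5.32; true-score variance = 2.48 + 2.32 = 4.8; composite reliability = 0.9023.
Mean component reliability = 0.8267.
Difference = 0.9023 − 0.8267 = 0.076.

0.076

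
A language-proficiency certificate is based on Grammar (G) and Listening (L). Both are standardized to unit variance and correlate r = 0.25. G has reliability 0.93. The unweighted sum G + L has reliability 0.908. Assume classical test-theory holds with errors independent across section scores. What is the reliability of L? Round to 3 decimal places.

0.840

Var(G+L) = 2 + 2·0.25 = 2.500.
True-score variance = ρ_G + ρ_L + 2·0.25, so 0.908 = (0.93 + ρ_L + 0.50) / 2.500.
ρ_L = 0.908·2.500 − 0.93 − 0.50 = 0.840.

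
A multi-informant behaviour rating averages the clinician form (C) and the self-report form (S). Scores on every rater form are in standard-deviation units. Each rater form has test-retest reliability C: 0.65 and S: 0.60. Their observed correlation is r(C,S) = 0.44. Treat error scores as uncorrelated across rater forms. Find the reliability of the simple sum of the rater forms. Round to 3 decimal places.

0.740

Var(C+S) = 2 + 2·[0.44] = 2 + 0.88 = 2.88.
With uncorrelated errors the cross-covariances are all true-score covariance, so they carry over unchanged; only the diagonal terms shrink to ρᵢσᵢ².
True-score variance = [0.65 + 0.60] + 0.88 = 1.25 + 0.88 = 2.13.
Reliability = 2.13 / 2.88 = 0.740.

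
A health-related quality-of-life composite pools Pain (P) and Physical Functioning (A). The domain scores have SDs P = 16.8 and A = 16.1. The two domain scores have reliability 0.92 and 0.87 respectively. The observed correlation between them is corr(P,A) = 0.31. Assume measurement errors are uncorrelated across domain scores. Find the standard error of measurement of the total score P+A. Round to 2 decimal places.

Var(total) = 541.45 + 167.698 = 709.148.
True-score variance = 485.173 + 167.698 = 652.871, so reliability = 0.9206.
Error variance = 709.148 − 652.871 = 56.2765; SEM = √56.2765 = 7.50.

7.50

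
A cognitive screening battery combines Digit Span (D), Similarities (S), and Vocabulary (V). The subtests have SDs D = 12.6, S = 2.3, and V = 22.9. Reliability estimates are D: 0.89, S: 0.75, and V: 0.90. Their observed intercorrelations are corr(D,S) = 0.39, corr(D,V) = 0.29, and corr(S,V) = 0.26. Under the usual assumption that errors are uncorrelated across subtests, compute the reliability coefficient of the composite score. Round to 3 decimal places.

Var(D+S+V) = 12.6² + 2.3² + 22.9² + 2·[12.6·2.3·0.39 + 12.6·22.9·0.29 + 2.3·22.9·0.26] = 688.46 + 217.346 = 905.806.
With uncorrelated errors the cross-covariances are all true-score covariance, so they carry over unchanged; only the diagonal terms shrink to ρᵢσᵢ².
True-score variance = [12.6²·0.89 + 2.3²·0.75 + 22.9²·0.90] + 217.346 = 617.233 + 217.346 = 834.579.
Reliability = 834.579 / 905.806 = 0.921.

0.921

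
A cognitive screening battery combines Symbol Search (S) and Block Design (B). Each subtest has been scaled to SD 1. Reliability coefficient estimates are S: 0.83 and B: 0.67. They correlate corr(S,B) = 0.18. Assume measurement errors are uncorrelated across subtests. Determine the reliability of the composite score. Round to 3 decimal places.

Var(S+B) = 2 + 2·[0.18] = 2 + 0.36 = 2.36.
Because errors are independent across components, Cov(Tᵢ,Tⱼ) = Cov(Xᵢ,Xⱼ); the off-diagonal part of the true-score variance is the same as above.
True-score variance = [0.83 + 0.67] + 0.36 = 1.5 + 0.36 = 1.86.
Reliability = 1.86 / 2.36 = 0.788.

0.788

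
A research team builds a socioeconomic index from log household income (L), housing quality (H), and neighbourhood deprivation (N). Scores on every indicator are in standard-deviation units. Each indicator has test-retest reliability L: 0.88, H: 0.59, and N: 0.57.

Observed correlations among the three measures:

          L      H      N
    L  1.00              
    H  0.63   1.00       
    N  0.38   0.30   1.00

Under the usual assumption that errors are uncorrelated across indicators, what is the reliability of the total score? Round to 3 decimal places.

0.829

Var(L+H+N) = 3 + 2·[0.63 + 0.38 + 0.30] = 3 + 2.62 = 5.62.
With uncorrelated errors the cross-covariances are all true-score covariance, so they carry over unchanged; only the diagonal terms shrink to ρᵢσᵢ².
True-score variance = [0.88 + 0.59 + 0.57] + 2.62 = 2.04 + 2.62 = 4.66.
Reliability = 4.66 / 5.62 = 0.829.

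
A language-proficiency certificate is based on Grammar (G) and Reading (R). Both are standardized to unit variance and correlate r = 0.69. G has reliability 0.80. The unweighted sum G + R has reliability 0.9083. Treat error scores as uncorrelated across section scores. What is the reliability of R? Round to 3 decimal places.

0.890

Var(G+R) = 2 + 2·0.69 = 3.380.
True-score variance = ρ_G + ρ_R + 2·0.69, so 0.9083 = (0.80 + ρ_R + 1.38) / 3.380.
ρ_R = 0.9083·3.380 − 0.80 − 1.38 = 0.890.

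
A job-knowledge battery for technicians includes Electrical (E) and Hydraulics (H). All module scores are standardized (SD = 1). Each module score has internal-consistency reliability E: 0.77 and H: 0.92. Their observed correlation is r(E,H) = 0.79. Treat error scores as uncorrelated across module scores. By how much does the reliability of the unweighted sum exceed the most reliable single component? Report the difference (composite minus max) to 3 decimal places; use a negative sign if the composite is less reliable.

Var(sum) = 2 + 1.58 = 3.58; true-score variance = 1.69 + 1.58 = 3.27; composite reliability = 0.9134.
Max component reliability = 0.9200.
Difference = 0.9134 − 0.9200 = -0.007.

-0.007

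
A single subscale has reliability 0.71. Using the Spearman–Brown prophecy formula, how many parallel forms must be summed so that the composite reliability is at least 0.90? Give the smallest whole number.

k ≥ ρ*(1−ρ₁)/(ρ₁(1−ρ*)) = 0.90·0.29 / (0.71·0.10) = 3.676.
Smallest integer k = 4.

4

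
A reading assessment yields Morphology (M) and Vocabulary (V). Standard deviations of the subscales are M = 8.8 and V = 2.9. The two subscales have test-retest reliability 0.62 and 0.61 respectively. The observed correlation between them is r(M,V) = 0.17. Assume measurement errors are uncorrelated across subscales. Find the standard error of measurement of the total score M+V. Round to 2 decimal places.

5.72

Var(total) = 85.85 + 8.6768 = 94.5268.
True-score variance = 53.1429 + 8.6768 = 61.8197, so reliability = 0.6540.
Error variance = 94.5268 − 61.8197 = 32.7071; SEM = √32.7071 = 5.72.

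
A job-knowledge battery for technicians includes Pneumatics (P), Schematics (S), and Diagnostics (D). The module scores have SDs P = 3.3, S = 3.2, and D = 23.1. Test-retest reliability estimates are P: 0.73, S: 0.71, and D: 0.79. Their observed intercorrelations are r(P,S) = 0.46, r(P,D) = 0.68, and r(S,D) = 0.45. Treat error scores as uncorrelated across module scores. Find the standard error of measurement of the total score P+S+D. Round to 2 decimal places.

Var(total) = 554.74 + 179.916 = 734.656.
True-score variance = 436.772 + 179.916 = 616.688, so reliability = 0.8394.
Error variance = 734.656 − 616.688 = 117.968; SEM = √117.968 = 10.86.

10.86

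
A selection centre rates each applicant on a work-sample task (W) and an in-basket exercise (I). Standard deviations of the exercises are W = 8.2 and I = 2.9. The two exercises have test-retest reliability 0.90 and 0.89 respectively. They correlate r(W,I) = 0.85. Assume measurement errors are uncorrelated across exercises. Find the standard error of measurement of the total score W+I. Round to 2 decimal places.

Var(total) = 75.65 + 40.426 = 116.076.
True-score variance = 68.0009 + 40.426 = 108.427, so reliability = 0.9341.
Error variance = 116.076 − 108.427 = 7.6491; SEM = √7.6491 = 2.77.

2.77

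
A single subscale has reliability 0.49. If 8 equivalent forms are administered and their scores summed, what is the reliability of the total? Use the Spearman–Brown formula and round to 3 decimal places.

ρ_k = kρ / (1 + (k−1)ρ) = 8·0.49 / (1 + 7·0.49) = 3.920 / 4.430 = 0.885.

0.885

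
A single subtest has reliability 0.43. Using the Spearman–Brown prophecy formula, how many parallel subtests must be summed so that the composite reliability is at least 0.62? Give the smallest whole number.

3

k ≥ ρ*(1−ρ₁)/(ρ₁(1−ρ*)) = 0.62·0.57 / (0.43·0.38) = 2.163.
Smallest integer k = 3.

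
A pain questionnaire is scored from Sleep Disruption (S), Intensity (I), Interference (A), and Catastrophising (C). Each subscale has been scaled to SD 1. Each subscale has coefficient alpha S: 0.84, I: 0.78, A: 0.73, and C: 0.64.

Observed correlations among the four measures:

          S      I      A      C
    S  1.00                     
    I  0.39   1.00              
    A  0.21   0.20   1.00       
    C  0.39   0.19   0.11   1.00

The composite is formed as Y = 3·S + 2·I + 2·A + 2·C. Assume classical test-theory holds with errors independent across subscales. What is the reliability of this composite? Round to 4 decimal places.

0.8688

Var(Y) = 3² + 2² + 2² + 2² + 2·[6·0.39 + 6·0.21 + 6·0.39 + 4·0.20 + 4·0.19 + 4·0.11] = 21 + 15.88 = 36.88.
Because errors are independent across components, Cov(Tᵢ,Tⱼ) = Cov(Xᵢ,Xⱼ); the off-diagonal part of the true-score variance is the same as above.
True-score variance = [3²·0.84 + 2²·0.78 + 2²·0.73 + 2²·0.64] + 15.88 = 16.16 + 15.88 = 32.04.
Reliability = 32.04 / 36.88 = 0.8688.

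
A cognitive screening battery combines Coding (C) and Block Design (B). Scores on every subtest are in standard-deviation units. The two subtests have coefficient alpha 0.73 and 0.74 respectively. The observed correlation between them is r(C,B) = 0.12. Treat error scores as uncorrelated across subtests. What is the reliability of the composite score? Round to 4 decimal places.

0.7634

Var(C+B) = 2 + 2·[0.12] = 2 + 0.24 = 2.24.
Because errors are independent across components, Cov(Tᵢ,Tⱼ) = Cov(Xᵢ,Xⱼ); the off-diagonal part of the true-score variance is the same as above.
True-score variance = [0.73 + 0.74] + 0.24 = 1.47 + 0.24 = 1.71.
Reliability = 1.71 / 2.24 = 0.7634.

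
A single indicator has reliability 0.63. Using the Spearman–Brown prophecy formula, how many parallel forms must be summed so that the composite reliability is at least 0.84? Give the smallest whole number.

k ≥ ρ*(1−ρ₁)/(ρ₁(1−ρ*)) = 0.84·0.37 / (0.63·0.16) = 3.083.
Smallest integer k = 4.

4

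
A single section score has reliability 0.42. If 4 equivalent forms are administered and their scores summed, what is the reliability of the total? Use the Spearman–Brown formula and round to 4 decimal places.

0.7434

ρ_k = kρ / (1 + (k−1)ρ) = 4·0.42 / (1 + 3·0.42) = 1.680 / 2.260 = 0.7434.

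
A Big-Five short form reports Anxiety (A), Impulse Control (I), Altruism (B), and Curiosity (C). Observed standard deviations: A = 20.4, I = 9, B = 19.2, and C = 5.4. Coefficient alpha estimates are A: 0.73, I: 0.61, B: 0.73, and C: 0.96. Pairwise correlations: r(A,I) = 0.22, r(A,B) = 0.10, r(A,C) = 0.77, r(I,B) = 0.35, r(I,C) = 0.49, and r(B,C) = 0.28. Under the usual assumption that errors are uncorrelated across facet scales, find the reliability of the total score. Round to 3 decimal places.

Var(A+I+B+C) = 20.4² + 9² + 19.2² + 5.4² + 2·[20.4·9·0.22 + 20.4·19.2·0.10 + 20.4·5.4·0.77 + 9·19.2·0.35 + 9·5.4·0.49 + 19.2·5.4·0.28] = 894.96 + 555.415 = 1450.38.
Because errors are independent across components, Cov(Tᵢ,Tⱼ) = Cov(Xᵢ,Xⱼ); the off-diagonal part of the true-score variance is the same as above.
True-score variance = [20.4²·0.73 + 9²·0.61 + 19.2²·0.73 + 5.4²·0.96] + 555.415 = 650.308 + 555.415 = 1205.72.
Reliability = 1205.72 / 1450.38 = 0.831.

0.831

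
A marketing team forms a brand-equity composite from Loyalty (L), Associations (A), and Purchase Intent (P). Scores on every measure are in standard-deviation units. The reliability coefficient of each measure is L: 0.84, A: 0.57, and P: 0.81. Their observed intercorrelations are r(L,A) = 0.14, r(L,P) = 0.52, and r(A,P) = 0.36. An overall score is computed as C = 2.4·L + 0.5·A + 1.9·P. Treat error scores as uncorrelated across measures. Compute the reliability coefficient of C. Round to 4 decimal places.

Var(C) = 2.4² + 0.5² + 1.9² + 2·[1.2·0.14 + 4.56·0.52 + 0.95·0.36] = 9.62 + 5.7624 = 15.3824.
With uncorrelated errors the cross-covariances are all true-score covariance, so they carry over unchanged; only the diagonal terms shrink to ρᵢσᵢ².
True-score variance = [2.4²·0.84 + 0.5²·0.57 + 1.9²·0.81] + 5.7624 = 7.905 + 5.7624 = 13.6674.
Reliability = 13.6674 / 15.3824 = 0.8885.

0.8885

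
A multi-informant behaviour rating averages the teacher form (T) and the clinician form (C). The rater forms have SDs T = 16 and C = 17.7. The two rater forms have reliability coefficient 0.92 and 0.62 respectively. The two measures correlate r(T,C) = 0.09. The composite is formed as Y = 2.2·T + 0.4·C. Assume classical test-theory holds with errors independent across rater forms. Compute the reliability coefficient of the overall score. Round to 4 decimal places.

0.9114

Var(Y) = 2.2²·16² + 0.4²·17.7² + 2·[0.88·16·17.7·0.09] = 1289.17 + 44.8589 = 1334.03.
Under uncorrelated errors the observed covariances equal the true-score covariances, so only the own-variance terms attenuate.
True-score variance = [2.2²·16²·0.92 + 0.4²·17.7²·0.62] + 44.8589 = 1171 + 44.8589 = 1215.85.
Reliability = 1215.85 / 1334.03 = 0.9114.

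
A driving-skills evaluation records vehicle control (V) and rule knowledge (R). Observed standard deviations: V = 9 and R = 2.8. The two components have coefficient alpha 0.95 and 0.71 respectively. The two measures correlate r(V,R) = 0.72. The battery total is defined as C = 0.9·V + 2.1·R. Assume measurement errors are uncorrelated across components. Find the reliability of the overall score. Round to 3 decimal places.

0.921

Var(C) = 0.9²·9² + 2.1²·2.8² + 2·[1.89·9·2.8·0.72] = 100.184 + 68.5843 = 168.769.
Because errors are independent across components, Cov(Tᵢ,Tⱼ) = Cov(Xᵢ,Xⱼ); the off-diagonal part of the true-score variance is the same as above.
True-score variance = [0.9²·9²·0.95 + 2.1²·2.8²·0.71] + 68.5843 = 86.8773 + 68.5843 = 155.462.
Reliability = 155.462 / 168.769 = 0.921.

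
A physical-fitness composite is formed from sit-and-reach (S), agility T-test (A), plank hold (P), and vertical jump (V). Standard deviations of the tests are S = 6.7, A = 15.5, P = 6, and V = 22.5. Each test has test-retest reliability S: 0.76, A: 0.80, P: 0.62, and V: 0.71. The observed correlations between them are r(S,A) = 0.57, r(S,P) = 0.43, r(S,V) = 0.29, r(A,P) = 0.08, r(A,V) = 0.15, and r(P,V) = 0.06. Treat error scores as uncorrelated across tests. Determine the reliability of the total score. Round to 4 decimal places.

0.8178

Var(S+A+P+V) = 6.7² + 15.5² + 6² + 22.5² + 2·[6.7·15.5·0.57 + 6.7·6·0.43 + 6.7·22.5·0.29 + 15.5·6·0.08 + 15.5·22.5·0.15 + 6·22.5·0.06] = 827.39 + 376.101 = 1203.49.
Under uncorrelated errors the observed covariances equal the true-score covariances, so only the own-variance terms attenuate.
True-score variance = [6.7²·0.76 + 15.5²·0.80 + 6²·0.62 + 22.5²·0.71] + 376.101 = 608.074 + 376.101 = 984.175.
Reliability = 984.175 / 1203.49 = 0.8178.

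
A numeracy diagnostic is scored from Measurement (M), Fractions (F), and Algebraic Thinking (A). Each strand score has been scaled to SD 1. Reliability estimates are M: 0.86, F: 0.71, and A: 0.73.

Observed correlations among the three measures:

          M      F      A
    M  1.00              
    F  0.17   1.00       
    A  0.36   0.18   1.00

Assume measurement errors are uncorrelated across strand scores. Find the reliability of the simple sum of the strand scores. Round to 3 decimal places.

Var(M+F+A) = 3 + 2·[0.17 + 0.36 + 0.18] = 3 + 1.42 = 4.42.
Under uncorrelated errors the observed covariances equal the true-score covariances, so only the own-variance terms attenuate.
True-score variance = [0.86 + 0.71 + 0.73] + 1.42 = 2.3 + 1.42 = 3.72.
Reliability = 3.72 / 4.42 = 0.842.

0.842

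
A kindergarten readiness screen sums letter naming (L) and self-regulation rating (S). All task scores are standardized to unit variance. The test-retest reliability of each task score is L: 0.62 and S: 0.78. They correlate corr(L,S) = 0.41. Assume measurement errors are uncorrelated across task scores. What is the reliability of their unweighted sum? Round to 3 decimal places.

Var(L+S) = 2 + 2·[0.41] = 2 + 0.82 = 2.82.
With uncorrelated errors the cross-covariances are all true-score covariance, so they carry over unchanged; only the diagonal terms shrink to ρᵢσᵢ².
True-score variance = [0.62 + 0.78] + 0.82 = 1.4 + 0.82 = 2.22.
Reliability = 2.22 / 2.82 = 0.787.

0.787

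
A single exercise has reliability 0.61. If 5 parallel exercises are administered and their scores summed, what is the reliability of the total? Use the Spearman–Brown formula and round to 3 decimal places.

0.887

ρ_k = kρ / (1 + (k−1)ρ) = 5·0.61 / (1 + 4·0.61) = 3.050 / 3.440 = 0.887.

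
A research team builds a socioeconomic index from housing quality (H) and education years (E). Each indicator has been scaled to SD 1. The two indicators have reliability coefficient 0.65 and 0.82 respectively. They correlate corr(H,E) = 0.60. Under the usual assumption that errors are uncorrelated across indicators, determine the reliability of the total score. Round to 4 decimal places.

Var(H+E) = 2 + 2·[0.60] = 2 + 1.2 = 3.2.
With uncorrelated errors the cross-covariances are all true-score covariance, so they carry over unchanged; only the diagonal terms shrink to ρᵢσᵢ².
True-score variance = [0.65 + 0.82] + 1.2 = 1.47 + 1.2 = 2.67.
Reliability = 2.67 / 3.2 = 0.8344.

0.8344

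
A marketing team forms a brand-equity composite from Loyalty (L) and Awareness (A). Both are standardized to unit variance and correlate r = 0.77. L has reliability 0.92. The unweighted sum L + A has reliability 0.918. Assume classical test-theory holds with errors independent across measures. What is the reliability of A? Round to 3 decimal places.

Var(L+A) = 2 + 2·0.77 = 3.540.
True-score variance = ρ_L + ρ_A + 2·0.77, so 0.918 = (0.92 + ρ_A + 1.54) / 3.540.
ρ_A = 0.918·3.540 − 0.92 − 1.54 = 0.790.

0.790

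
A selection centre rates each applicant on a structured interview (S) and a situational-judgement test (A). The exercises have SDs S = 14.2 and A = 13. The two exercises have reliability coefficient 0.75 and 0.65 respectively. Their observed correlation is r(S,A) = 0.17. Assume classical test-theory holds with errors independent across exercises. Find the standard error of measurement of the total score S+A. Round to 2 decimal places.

10.47

Var(total) = 370.64 + 62.764 = 433.404.
True-score variance = 261.08 + 62.764 = 323.844, so reliability = 0.7472.
Error variance = 433.404 − 323.844 = 109.56; SEM = √109.56 = 10.47.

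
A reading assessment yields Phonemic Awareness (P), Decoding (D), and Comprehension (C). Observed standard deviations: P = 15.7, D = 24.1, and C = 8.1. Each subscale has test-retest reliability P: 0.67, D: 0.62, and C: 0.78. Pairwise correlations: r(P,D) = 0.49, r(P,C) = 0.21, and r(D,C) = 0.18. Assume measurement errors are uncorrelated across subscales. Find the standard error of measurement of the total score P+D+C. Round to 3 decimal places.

Var(total) = 892.91 + 494.49 = 1387.4.
True-score variance = 576.426 + 494.49 = 1070.92, so reliability = 0.7719.
Error variance = 1387.4 − 1070.92 = 316.484; SEM = √316.484 = 17.790.

17.790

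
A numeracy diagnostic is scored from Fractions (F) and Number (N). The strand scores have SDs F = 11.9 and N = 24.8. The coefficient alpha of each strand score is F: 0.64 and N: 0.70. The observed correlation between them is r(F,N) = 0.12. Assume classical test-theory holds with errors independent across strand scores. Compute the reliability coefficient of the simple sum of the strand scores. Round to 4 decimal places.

0.7154

Var(F+N) = 11.9² + 24.8² + 2·[11.9·24.8·0.12] = 756.65 + 70.8288 = 827.479.
Because errors are independent across components, Cov(Tᵢ,Tⱼ) = Cov(Xᵢ,Xⱼ); the off-diagonal part of the true-score variance is the same as above.
True-score variance = [11.9²·0.64 + 24.8²·0.70] + 70.8288 = 521.158 + 70.8288 = 591.987.
Reliability = 591.987 / 827.479 = 0.7154.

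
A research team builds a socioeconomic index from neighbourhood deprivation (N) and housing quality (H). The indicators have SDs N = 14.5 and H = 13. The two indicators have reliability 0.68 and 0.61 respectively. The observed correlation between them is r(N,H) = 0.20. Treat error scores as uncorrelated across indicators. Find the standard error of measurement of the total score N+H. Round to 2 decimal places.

Var(total) = 379.25 + 75.4 = 454.65.
True-score variance = 246.06 + 75.4 = 321.46, so reliability = 0.7070.
Error variance = 454.65 − 321.46 = 133.19; SEM = √133.19 = 11.54.

11.54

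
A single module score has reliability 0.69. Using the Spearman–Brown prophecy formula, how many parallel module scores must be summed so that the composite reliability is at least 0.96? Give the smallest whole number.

k ≥ ρ*(1−ρ₁)/(ρ₁(1−ρ*)) = 0.96·0.31 / (0.69·0.04) = 10.783.
Smallest integer k = 11.

11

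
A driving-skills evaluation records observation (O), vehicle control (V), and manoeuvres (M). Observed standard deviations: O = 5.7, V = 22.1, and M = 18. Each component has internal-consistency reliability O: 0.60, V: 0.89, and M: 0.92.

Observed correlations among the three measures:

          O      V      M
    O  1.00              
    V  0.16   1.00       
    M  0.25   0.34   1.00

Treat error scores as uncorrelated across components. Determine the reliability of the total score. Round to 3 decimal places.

0.923

Var(O+V+M) = 5.7² + 22.1² + 18² + 2·[5.7·22.1·0.16 + 5.7·18·0.25 + 22.1·18·0.34] = 844.9 + 362.114 = 1207.01.
Under uncorrelated errors the observed covariances equal the true-score covariances, so only the own-variance terms attenuate.
True-score variance = [5.7²·0.60 + 22.1²·0.89 + 18²·0.92] + 362.114 = 752.259 + 362.114 = 1114.37.
Reliability = 1114.37 / 1207.01 = 0.923.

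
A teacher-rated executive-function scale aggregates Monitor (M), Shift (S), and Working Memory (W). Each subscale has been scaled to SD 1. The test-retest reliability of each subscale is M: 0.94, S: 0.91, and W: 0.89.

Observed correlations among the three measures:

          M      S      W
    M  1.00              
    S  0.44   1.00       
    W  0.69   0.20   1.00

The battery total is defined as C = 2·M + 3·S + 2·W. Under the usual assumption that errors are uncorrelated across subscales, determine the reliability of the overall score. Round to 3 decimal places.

Var(C) = 2² + 3² + 2² + 2·[6·0.44 + 4·0.69 + 6·0.20] = 17 + 13.2 = 30.2.
With uncorrelated errors the cross-covariances are all true-score covariance, so they carry over unchanged; only the diagonal terms shrink to ρᵢσᵢ².
True-score variance = [2²·0.94 + 3²·0.91 + 2²·0.89] + 13.2 = 15.51 + 13.2 = 28.71.
Reliability = 28.71 / 30.2 = 0.951.

0.951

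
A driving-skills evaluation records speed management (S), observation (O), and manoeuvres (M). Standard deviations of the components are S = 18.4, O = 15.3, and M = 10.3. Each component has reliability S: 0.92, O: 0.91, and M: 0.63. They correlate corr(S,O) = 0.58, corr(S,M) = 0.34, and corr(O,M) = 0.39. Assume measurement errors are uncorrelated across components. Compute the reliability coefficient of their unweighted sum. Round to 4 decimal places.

0.9305

Var(S+O+M) = 18.4² + 15.3² + 10.3² + 2·[18.4·15.3·0.58 + 18.4·10.3·0.34 + 15.3·10.3·0.39] = 678.74 + 578.357 = 1257.1.
With uncorrelated errors the cross-covariances are all true-score covariance, so they carry over unchanged; only the diagonal terms shrink to ρᵢσᵢ².
True-score variance = [18.4²·0.92 + 15.3²·0.91 + 10.3²·0.63] + 578.357 = 591.334 + 578.357 = 1169.69.
Reliability = 1169.69 / 1257.1 = 0.9305.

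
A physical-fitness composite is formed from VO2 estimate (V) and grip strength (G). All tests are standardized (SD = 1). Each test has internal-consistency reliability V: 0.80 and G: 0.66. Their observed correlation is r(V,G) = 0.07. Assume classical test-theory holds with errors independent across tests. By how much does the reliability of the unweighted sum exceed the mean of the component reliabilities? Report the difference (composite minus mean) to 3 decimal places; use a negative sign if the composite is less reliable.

0.018

Var(sum) = 2 + 0.14 = 2.14; true-score variance = 1.46 + 0.14 = 1.6; composite reliability = 0.7477.
Mean component reliability = 0.7300.
Difference = 0.7477 − 0.7300 = 0.018.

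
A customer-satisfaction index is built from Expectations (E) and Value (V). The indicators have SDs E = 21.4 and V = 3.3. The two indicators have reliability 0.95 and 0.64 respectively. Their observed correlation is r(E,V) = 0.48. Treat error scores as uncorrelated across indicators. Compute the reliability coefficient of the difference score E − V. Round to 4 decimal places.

Var(E−V) = 21.4² + 3.3² − 2·21.4·3.3·0.48 = 468.85 − 67.7952 = 401.055.
Under uncorrelated errors the observed covariances equal the true-score covariances, so only the own-variance terms attenuate.
True-score variance = [21.4²·0.95 + 3.3²·0.64] − 67.7952 = 442.032 − 67.7952 = 374.236.
Reliability = 374.236 / 401.055 = 0.9331.

0.9331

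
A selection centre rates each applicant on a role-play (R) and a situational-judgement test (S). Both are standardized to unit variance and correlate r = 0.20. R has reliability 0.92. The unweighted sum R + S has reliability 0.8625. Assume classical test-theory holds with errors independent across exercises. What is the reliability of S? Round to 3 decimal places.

0.750

Var(R+S) = 2 + 2·0.20 = 2.400.
True-score variance = ρ_R + ρ_S + 2·0.20, so 0.8625 = (0.92 + ρ_S + 0.40) / 2.400.
ρ_S = 0.8625·2.400 − 0.92 − 0.40 = 0.750.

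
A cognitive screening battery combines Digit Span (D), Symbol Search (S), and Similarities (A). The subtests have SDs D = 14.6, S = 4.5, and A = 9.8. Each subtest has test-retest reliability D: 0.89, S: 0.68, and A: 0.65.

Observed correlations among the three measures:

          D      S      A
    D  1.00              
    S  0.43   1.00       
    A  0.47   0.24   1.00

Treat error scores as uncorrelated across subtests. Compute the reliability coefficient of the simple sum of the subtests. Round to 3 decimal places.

Var(D+S+A) = 14.6² + 4.5² + 9.8² + 2·[14.6·4.5·0.43 + 14.6·9.8·0.47 + 4.5·9.8·0.24] = 329.45 + 212.165 = 541.615.
With uncorrelated errors the cross-covariances are all true-score covariance, so they carry over unchanged; only the diagonal terms shrink to ρᵢσᵢ².
True-score variance = [14.6²·0.89 + 4.5²·0.68 + 9.8²·0.65] + 212.165 = 265.908 + 212.165 = 478.074.
Reliability = 478.074 / 541.615 = 0.883.

0.883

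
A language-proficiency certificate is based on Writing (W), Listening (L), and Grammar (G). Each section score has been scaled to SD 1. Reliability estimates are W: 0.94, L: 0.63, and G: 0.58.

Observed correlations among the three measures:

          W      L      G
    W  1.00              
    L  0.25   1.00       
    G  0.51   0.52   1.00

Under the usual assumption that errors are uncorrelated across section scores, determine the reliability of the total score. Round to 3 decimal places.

Var(W+L+G) = 3 + 2·[0.25 + 0.51 + 0.52] = 3 + 2.56 = 5.56.
With uncorrelated errors the cross-covariances are all true-score covariance, so they carry over unchanged; only the diagonal terms shrink to ρᵢσᵢ².
True-score variance = [0.94 + 0.63 + 0.58] + 2.56 = 2.15 + 2.56 = 4.71.
Reliability = 4.71 / 5.56 = 0.847.

0.847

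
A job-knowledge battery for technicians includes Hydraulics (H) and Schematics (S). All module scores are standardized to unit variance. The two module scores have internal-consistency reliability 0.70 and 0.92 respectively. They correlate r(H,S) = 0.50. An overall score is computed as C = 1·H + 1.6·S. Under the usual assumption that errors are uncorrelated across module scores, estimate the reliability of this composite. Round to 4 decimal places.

Var(C) = 1 + 1.6² + 2·[1.6·0.50] = 3.56 + 1.6 = 5.16.
Under uncorrelated errors the observed covariances equal the true-score covariances, so only the own-variance terms attenuate.
True-score variance = [0.70 + 1.6²·0.92] + 1.6 = 3.0552 + 1.6 = 4.6552.
Reliability = 4.6552 / 5.16 = 0.9022.

0.9022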